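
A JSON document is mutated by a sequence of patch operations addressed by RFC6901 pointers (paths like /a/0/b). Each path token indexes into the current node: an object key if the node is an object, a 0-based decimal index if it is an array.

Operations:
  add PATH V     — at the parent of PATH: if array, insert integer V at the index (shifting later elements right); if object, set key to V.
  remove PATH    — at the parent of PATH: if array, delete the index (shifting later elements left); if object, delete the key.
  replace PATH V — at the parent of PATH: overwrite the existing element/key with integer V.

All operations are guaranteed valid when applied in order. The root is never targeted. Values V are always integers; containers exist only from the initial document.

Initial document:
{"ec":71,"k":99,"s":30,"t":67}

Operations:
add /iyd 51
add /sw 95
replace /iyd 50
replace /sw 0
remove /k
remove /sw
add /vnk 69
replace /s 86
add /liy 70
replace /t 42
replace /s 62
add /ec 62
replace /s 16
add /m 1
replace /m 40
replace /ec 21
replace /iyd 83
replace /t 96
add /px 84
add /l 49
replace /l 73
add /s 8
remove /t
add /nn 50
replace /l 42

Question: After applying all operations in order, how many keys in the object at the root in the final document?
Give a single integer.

After op 1 (add /iyd 51): {"ec":71,"iyd":51,"k":99,"s":30,"t":67}
After op 2 (add /sw 95): {"ec":71,"iyd":51,"k":99,"s":30,"sw":95,"t":67}
After op 3 (replace /iyd 50): {"ec":71,"iyd":50,"k":99,"s":30,"sw":95,"t":67}
After op 4 (replace /sw 0): {"ec":71,"iyd":50,"k":99,"s":30,"sw":0,"t":67}
After op 5 (remove /k): {"ec":71,"iyd":50,"s":30,"sw":0,"t":67}
After op 6 (remove /sw): {"ec":71,"iyd":50,"s":30,"t":67}
After op 7 (add /vnk 69): {"ec":71,"iyd":50,"s":30,"t":67,"vnk":69}
After op 8 (replace /s 86): {"ec":71,"iyd":50,"s":86,"t":67,"vnk":69}
After op 9 (add /liy 70): {"ec":71,"iyd":50,"liy":70,"s":86,"t":67,"vnk":69}
After op 10 (replace /t 42): {"ec":71,"iyd":50,"liy":70,"s":86,"t":42,"vnk":69}
After op 11 (replace /s 62): {"ec":71,"iyd":50,"liy":70,"s":62,"t":42,"vnk":69}
After op 12 (add /ec 62): {"ec":62,"iyd":50,"liy":70,"s":62,"t":42,"vnk":69}
After op 13 (replace /s 16): {"ec":62,"iyd":50,"liy":70,"s":16,"t":42,"vnk":69}
After op 14 (add /m 1): {"ec":62,"iyd":50,"liy":70,"m":1,"s":16,"t":42,"vnk":69}
After op 15 (replace /m 40): {"ec":62,"iyd":50,"liy":70,"m":40,"s":16,"t":42,"vnk":69}
After op 16 (replace /ec 21): {"ec":21,"iyd":50,"liy":70,"m":40,"s":16,"t":42,"vnk":69}
After op 17 (replace /iyd 83): {"ec":21,"iyd":83,"liy":70,"m":40,"s":16,"t":42,"vnk":69}
After op 18 (replace /t 96): {"ec":21,"iyd":83,"liy":70,"m":40,"s":16,"t":96,"vnk":69}
After op 19 (add /px 84): {"ec":21,"iyd":83,"liy":70,"m":40,"px":84,"s":16,"t":96,"vnk":69}
After op 20 (add /l 49): {"ec":21,"iyd":83,"l":49,"liy":70,"m":40,"px":84,"s":16,"t":96,"vnk":69}
After op 21 (replace /l 73): {"ec":21,"iyd":83,"l":73,"liy":70,"m":40,"px":84,"s":16,"t":96,"vnk":69}
After op 22 (add /s 8): {"ec":21,"iyd":83,"l":73,"liy":70,"m":40,"px":84,"s":8,"t":96,"vnk":69}
After op 23 (remove /t): {"ec":21,"iyd":83,"l":73,"liy":70,"m":40,"px":84,"s":8,"vnk":69}
After op 24 (add /nn 50): {"ec":21,"iyd":83,"l":73,"liy":70,"m":40,"nn":50,"px":84,"s":8,"vnk":69}
After op 25 (replace /l 42): {"ec":21,"iyd":83,"l":42,"liy":70,"m":40,"nn":50,"px":84,"s":8,"vnk":69}
Size at the root: 9

Answer: 9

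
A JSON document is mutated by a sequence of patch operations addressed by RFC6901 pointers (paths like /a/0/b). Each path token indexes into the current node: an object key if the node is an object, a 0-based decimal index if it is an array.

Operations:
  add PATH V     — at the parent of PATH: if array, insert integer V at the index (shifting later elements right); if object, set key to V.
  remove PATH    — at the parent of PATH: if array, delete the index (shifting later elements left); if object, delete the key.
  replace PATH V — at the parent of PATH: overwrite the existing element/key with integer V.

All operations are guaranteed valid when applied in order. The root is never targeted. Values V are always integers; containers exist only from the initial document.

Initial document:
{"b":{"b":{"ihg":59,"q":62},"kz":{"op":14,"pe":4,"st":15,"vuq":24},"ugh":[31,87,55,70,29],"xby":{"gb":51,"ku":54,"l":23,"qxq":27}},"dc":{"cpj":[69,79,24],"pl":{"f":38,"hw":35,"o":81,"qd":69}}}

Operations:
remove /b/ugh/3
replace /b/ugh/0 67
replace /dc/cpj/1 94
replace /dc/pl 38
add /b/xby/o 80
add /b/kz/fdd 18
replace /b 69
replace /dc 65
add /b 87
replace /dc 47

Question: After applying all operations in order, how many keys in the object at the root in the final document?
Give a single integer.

Answer: 2

Derivation:
After op 1 (remove /b/ugh/3): {"b":{"b":{"ihg":59,"q":62},"kz":{"op":14,"pe":4,"st":15,"vuq":24},"ugh":[31,87,55,29],"xby":{"gb":51,"ku":54,"l":23,"qxq":27}},"dc":{"cpj":[69,79,24],"pl":{"f":38,"hw":35,"o":81,"qd":69}}}
After op 2 (replace /b/ugh/0 67): {"b":{"b":{"ihg":59,"q":62},"kz":{"op":14,"pe":4,"st":15,"vuq":24},"ugh":[67,87,55,29],"xby":{"gb":51,"ku":54,"l":23,"qxq":27}},"dc":{"cpj":[69,79,24],"pl":{"f":38,"hw":35,"o":81,"qd":69}}}
After op 3 (replace /dc/cpj/1 94): {"b":{"b":{"ihg":59,"q":62},"kz":{"op":14,"pe":4,"st":15,"vuq":24},"ugh":[67,87,55,29],"xby":{"gb":51,"ku":54,"l":23,"qxq":27}},"dc":{"cpj":[69,94,24],"pl":{"f":38,"hw":35,"o":81,"qd":69}}}
After op 4 (replace /dc/pl 38): {"b":{"b":{"ihg":59,"q":62},"kz":{"op":14,"pe":4,"st":15,"vuq":24},"ugh":[67,87,55,29],"xby":{"gb":51,"ku":54,"l":23,"qxq":27}},"dc":{"cpj":[69,94,24],"pl":38}}
After op 5 (add /b/xby/o 80): {"b":{"b":{"ihg":59,"q":62},"kz":{"op":14,"pe":4,"st":15,"vuq":24},"ugh":[67,87,55,29],"xby":{"gb":51,"ku":54,"l":23,"o":80,"qxq":27}},"dc":{"cpj":[69,94,24],"pl":38}}
After op 6 (add /b/kz/fdd 18): {"b":{"b":{"ihg":59,"q":62},"kz":{"fdd":18,"op":14,"pe":4,"st":15,"vuq":24},"ugh":[67,87,55,29],"xby":{"gb":51,"ku":54,"l":23,"o":80,"qxq":27}},"dc":{"cpj":[69,94,24],"pl":38}}
After op 7 (replace /b 69): {"b":69,"dc":{"cpj":[69,94,24],"pl":38}}
After op 8 (replace /dc 65): {"b":69,"dc":65}
After op 9 (add /b 87): {"b":87,"dc":65}
After op 10 (replace /dc 47): {"b":87,"dc":47}
Size at the root: 2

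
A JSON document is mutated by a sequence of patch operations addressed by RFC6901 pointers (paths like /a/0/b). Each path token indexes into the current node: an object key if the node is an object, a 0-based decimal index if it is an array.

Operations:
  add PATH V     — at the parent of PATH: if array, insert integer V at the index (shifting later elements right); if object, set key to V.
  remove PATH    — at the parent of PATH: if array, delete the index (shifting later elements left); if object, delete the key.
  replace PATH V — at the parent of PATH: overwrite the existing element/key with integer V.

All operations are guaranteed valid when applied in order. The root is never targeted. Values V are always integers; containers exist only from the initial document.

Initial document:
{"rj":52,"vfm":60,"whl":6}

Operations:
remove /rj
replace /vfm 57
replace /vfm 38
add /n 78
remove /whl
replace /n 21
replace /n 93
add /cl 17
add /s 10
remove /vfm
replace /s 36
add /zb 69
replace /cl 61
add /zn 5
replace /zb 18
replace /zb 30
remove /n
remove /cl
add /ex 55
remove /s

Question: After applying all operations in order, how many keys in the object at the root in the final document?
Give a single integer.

Answer: 3

Derivation:
After op 1 (remove /rj): {"vfm":60,"whl":6}
After op 2 (replace /vfm 57): {"vfm":57,"whl":6}
After op 3 (replace /vfm 38): {"vfm":38,"whl":6}
After op 4 (add /n 78): {"n":78,"vfm":38,"whl":6}
After op 5 (remove /whl): {"n":78,"vfm":38}
After op 6 (replace /n 21): {"n":21,"vfm":38}
After op 7 (replace /n 93): {"n":93,"vfm":38}
After op 8 (add /cl 17): {"cl":17,"n":93,"vfm":38}
After op 9 (add /s 10): {"cl":17,"n":93,"s":10,"vfm":38}
After op 10 (remove /vfm): {"cl":17,"n":93,"s":10}
After op 11 (replace /s 36): {"cl":17,"n":93,"s":36}
After op 12 (add /zb 69): {"cl":17,"n":93,"s":36,"zb":69}
After op 13 (replace /cl 61): {"cl":61,"n":93,"s":36,"zb":69}
After op 14 (add /zn 5): {"cl":61,"n":93,"s":36,"zb":69,"zn":5}
After op 15 (replace /zb 18): {"cl":61,"n":93,"s":36,"zb":18,"zn":5}
After op 16 (replace /zb 30): {"cl":61,"n":93,"s":36,"zb":30,"zn":5}
After op 17 (remove /n): {"cl":61,"s":36,"zb":30,"zn":5}
After op 18 (remove /cl): {"s":36,"zb":30,"zn":5}
After op 19 (add /ex 55): {"ex":55,"s":36,"zb":30,"zn":5}
After op 20 (remove /s): {"ex":55,"zb":30,"zn":5}
Size at the root: 3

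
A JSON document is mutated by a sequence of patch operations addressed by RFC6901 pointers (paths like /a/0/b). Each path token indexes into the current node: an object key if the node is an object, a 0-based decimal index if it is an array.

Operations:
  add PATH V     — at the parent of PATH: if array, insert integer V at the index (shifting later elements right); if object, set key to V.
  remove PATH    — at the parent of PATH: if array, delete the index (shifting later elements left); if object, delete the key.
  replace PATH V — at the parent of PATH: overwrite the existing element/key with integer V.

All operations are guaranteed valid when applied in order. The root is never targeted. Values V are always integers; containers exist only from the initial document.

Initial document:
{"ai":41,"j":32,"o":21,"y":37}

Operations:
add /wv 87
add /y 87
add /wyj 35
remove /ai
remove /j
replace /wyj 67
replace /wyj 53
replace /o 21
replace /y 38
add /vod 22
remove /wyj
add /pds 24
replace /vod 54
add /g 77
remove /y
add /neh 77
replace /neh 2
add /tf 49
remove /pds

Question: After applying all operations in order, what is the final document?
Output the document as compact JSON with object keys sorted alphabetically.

After op 1 (add /wv 87): {"ai":41,"j":32,"o":21,"wv":87,"y":37}
After op 2 (add /y 87): {"ai":41,"j":32,"o":21,"wv":87,"y":87}
After op 3 (add /wyj 35): {"ai":41,"j":32,"o":21,"wv":87,"wyj":35,"y":87}
After op 4 (remove /ai): {"j":32,"o":21,"wv":87,"wyj":35,"y":87}
After op 5 (remove /j): {"o":21,"wv":87,"wyj":35,"y":87}
After op 6 (replace /wyj 67): {"o":21,"wv":87,"wyj":67,"y":87}
After op 7 (replace /wyj 53): {"o":21,"wv":87,"wyj":53,"y":87}
After op 8 (replace /o 21): {"o":21,"wv":87,"wyj":53,"y":87}
After op 9 (replace /y 38): {"o":21,"wv":87,"wyj":53,"y":38}
After op 10 (add /vod 22): {"o":21,"vod":22,"wv":87,"wyj":53,"y":38}
After op 11 (remove /wyj): {"o":21,"vod":22,"wv":87,"y":38}
After op 12 (add /pds 24): {"o":21,"pds":24,"vod":22,"wv":87,"y":38}
After op 13 (replace /vod 54): {"o":21,"pds":24,"vod":54,"wv":87,"y":38}
After op 14 (add /g 77): {"g":77,"o":21,"pds":24,"vod":54,"wv":87,"y":38}
After op 15 (remove /y): {"g":77,"o":21,"pds":24,"vod":54,"wv":87}
After op 16 (add /neh 77): {"g":77,"neh":77,"o":21,"pds":24,"vod":54,"wv":87}
After op 17 (replace /neh 2): {"g":77,"neh":2,"o":21,"pds":24,"vod":54,"wv":87}
After op 18 (add /tf 49): {"g":77,"neh":2,"o":21,"pds":24,"tf":49,"vod":54,"wv":87}
After op 19 (remove /pds): {"g":77,"neh":2,"o":21,"tf":49,"vod":54,"wv":87}

Answer: {"g":77,"neh":2,"o":21,"tf":49,"vod":54,"wv":87}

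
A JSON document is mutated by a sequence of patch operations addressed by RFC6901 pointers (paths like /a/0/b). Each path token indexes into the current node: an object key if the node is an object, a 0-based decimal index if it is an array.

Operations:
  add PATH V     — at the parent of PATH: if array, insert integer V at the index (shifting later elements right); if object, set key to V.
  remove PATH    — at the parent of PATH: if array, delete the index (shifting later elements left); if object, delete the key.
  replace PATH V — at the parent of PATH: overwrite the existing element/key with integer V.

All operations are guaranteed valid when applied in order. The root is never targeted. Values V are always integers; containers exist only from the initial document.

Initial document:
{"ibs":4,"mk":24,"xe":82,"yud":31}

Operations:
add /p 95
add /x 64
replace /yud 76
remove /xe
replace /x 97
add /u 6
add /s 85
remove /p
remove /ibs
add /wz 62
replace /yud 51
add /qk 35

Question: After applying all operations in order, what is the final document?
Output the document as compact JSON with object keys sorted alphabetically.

After op 1 (add /p 95): {"ibs":4,"mk":24,"p":95,"xe":82,"yud":31}
After op 2 (add /x 64): {"ibs":4,"mk":24,"p":95,"x":64,"xe":82,"yud":31}
After op 3 (replace /yud 76): {"ibs":4,"mk":24,"p":95,"x":64,"xe":82,"yud":76}
After op 4 (remove /xe): {"ibs":4,"mk":24,"p":95,"x":64,"yud":76}
After op 5 (replace /x 97): {"ibs":4,"mk":24,"p":95,"x":97,"yud":76}
After op 6 (add /u 6): {"ibs":4,"mk":24,"p":95,"u":6,"x":97,"yud":76}
After op 7 (add /s 85): {"ibs":4,"mk":24,"p":95,"s":85,"u":6,"x":97,"yud":76}
After op 8 (remove /p): {"ibs":4,"mk":24,"s":85,"u":6,"x":97,"yud":76}
After op 9 (remove /ibs): {"mk":24,"s":85,"u":6,"x":97,"yud":76}
After op 10 (add /wz 62): {"mk":24,"s":85,"u":6,"wz":62,"x":97,"yud":76}
After op 11 (replace /yud 51): {"mk":24,"s":85,"u":6,"wz":62,"x":97,"yud":51}
After op 12 (add /qk 35): {"mk":24,"qk":35,"s":85,"u":6,"wz":62,"x":97,"yud":51}

Answer: {"mk":24,"qk":35,"s":85,"u":6,"wz":62,"x":97,"yud":51}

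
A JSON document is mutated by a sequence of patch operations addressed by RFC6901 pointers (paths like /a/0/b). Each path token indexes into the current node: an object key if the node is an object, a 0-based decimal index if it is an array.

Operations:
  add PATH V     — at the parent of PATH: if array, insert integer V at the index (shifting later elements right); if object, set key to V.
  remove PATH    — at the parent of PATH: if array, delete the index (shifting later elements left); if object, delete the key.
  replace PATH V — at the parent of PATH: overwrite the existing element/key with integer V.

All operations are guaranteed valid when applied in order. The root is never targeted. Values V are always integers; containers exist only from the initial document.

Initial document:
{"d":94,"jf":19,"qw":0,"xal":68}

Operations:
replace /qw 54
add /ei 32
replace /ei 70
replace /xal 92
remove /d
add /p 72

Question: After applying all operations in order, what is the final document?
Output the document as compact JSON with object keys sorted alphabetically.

Answer: {"ei":70,"jf":19,"p":72,"qw":54,"xal":92}

Derivation:
After op 1 (replace /qw 54): {"d":94,"jf":19,"qw":54,"xal":68}
After op 2 (add /ei 32): {"d":94,"ei":32,"jf":19,"qw":54,"xal":68}
After op 3 (replace /ei 70): {"d":94,"ei":70,"jf":19,"qw":54,"xal":68}
After op 4 (replace /xal 92): {"d":94,"ei":70,"jf":19,"qw":54,"xal":92}
After op 5 (remove /d): {"ei":70,"jf":19,"qw":54,"xal":92}
After op 6 (add /p 72): {"ei":70,"jf":19,"p":72,"qw":54,"xal":92}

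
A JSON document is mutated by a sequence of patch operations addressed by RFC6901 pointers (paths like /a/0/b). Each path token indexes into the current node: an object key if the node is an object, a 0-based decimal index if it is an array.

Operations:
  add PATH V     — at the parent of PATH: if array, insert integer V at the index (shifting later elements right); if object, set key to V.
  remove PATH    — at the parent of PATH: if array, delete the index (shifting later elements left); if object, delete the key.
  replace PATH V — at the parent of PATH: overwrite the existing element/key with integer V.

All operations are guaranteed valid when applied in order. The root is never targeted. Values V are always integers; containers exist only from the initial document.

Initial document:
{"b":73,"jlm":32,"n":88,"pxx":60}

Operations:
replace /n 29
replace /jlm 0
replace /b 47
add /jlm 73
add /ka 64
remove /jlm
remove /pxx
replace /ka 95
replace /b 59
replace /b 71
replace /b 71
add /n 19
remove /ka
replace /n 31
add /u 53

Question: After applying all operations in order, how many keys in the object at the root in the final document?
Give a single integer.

After op 1 (replace /n 29): {"b":73,"jlm":32,"n":29,"pxx":60}
After op 2 (replace /jlm 0): {"b":73,"jlm":0,"n":29,"pxx":60}
After op 3 (replace /b 47): {"b":47,"jlm":0,"n":29,"pxx":60}
After op 4 (add /jlm 73): {"b":47,"jlm":73,"n":29,"pxx":60}
After op 5 (add /ka 64): {"b":47,"jlm":73,"ka":64,"n":29,"pxx":60}
After op 6 (remove /jlm): {"b":47,"ka":64,"n":29,"pxx":60}
After op 7 (remove /pxx): {"b":47,"ka":64,"n":29}
After op 8 (replace /ka 95): {"b":47,"ka":95,"n":29}
After op 9 (replace /b 59): {"b":59,"ka":95,"n":29}
After op 10 (replace /b 71): {"b":71,"ka":95,"n":29}
After op 11 (replace /b 71): {"b":71,"ka":95,"n":29}
After op 12 (add /n 19): {"b":71,"ka":95,"n":19}
After op 13 (remove /ka): {"b":71,"n":19}
After op 14 (replace /n 31): {"b":71,"n":31}
After op 15 (add /u 53): {"b":71,"n":31,"u":53}
Size at the root: 3

Answer: 3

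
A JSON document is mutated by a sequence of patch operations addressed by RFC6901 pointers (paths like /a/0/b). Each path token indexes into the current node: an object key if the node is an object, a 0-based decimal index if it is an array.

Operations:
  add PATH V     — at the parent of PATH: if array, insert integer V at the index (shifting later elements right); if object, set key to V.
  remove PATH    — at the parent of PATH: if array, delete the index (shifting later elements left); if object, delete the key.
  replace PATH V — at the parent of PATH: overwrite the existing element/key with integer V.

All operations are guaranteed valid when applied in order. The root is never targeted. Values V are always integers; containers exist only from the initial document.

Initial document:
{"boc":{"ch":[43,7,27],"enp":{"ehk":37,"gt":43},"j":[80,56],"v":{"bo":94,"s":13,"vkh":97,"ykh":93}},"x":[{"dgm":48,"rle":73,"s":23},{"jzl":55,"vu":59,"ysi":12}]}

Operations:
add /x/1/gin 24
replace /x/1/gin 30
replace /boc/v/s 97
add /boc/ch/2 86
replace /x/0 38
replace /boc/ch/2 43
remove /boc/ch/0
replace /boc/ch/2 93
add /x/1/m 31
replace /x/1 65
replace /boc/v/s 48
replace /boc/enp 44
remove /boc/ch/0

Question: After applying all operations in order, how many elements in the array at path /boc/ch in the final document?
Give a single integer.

Answer: 2

Derivation:
After op 1 (add /x/1/gin 24): {"boc":{"ch":[43,7,27],"enp":{"ehk":37,"gt":43},"j":[80,56],"v":{"bo":94,"s":13,"vkh":97,"ykh":93}},"x":[{"dgm":48,"rle":73,"s":23},{"gin":24,"jzl":55,"vu":59,"ysi":12}]}
After op 2 (replace /x/1/gin 30): {"boc":{"ch":[43,7,27],"enp":{"ehk":37,"gt":43},"j":[80,56],"v":{"bo":94,"s":13,"vkh":97,"ykh":93}},"x":[{"dgm":48,"rle":73,"s":23},{"gin":30,"jzl":55,"vu":59,"ysi":12}]}
After op 3 (replace /boc/v/s 97): {"boc":{"ch":[43,7,27],"enp":{"ehk":37,"gt":43},"j":[80,56],"v":{"bo":94,"s":97,"vkh":97,"ykh":93}},"x":[{"dgm":48,"rle":73,"s":23},{"gin":30,"jzl":55,"vu":59,"ysi":12}]}
After op 4 (add /boc/ch/2 86): {"boc":{"ch":[43,7,86,27],"enp":{"ehk":37,"gt":43},"j":[80,56],"v":{"bo":94,"s":97,"vkh":97,"ykh":93}},"x":[{"dgm":48,"rle":73,"s":23},{"gin":30,"jzl":55,"vu":59,"ysi":12}]}
After op 5 (replace /x/0 38): {"boc":{"ch":[43,7,86,27],"enp":{"ehk":37,"gt":43},"j":[80,56],"v":{"bo":94,"s":97,"vkh":97,"ykh":93}},"x":[38,{"gin":30,"jzl":55,"vu":59,"ysi":12}]}
After op 6 (replace /boc/ch/2 43): {"boc":{"ch":[43,7,43,27],"enp":{"ehk":37,"gt":43},"j":[80,56],"v":{"bo":94,"s":97,"vkh":97,"ykh":93}},"x":[38,{"gin":30,"jzl":55,"vu":59,"ysi":12}]}
After op 7 (remove /boc/ch/0): {"boc":{"ch":[7,43,27],"enp":{"ehk":37,"gt":43},"j":[80,56],"v":{"bo":94,"s":97,"vkh":97,"ykh":93}},"x":[38,{"gin":30,"jzl":55,"vu":59,"ysi":12}]}
After op 8 (replace /boc/ch/2 93): {"boc":{"ch":[7,43,93],"enp":{"ehk":37,"gt":43},"j":[80,56],"v":{"bo":94,"s":97,"vkh":97,"ykh":93}},"x":[38,{"gin":30,"jzl":55,"vu":59,"ysi":12}]}
After op 9 (add /x/1/m 31): {"boc":{"ch":[7,43,93],"enp":{"ehk":37,"gt":43},"j":[80,56],"v":{"bo":94,"s":97,"vkh":97,"ykh":93}},"x":[38,{"gin":30,"jzl":55,"m":31,"vu":59,"ysi":12}]}
After op 10 (replace /x/1 65): {"boc":{"ch":[7,43,93],"enp":{"ehk":37,"gt":43},"j":[80,56],"v":{"bo":94,"s":97,"vkh":97,"ykh":93}},"x":[38,65]}
After op 11 (replace /boc/v/s 48): {"boc":{"ch":[7,43,93],"enp":{"ehk":37,"gt":43},"j":[80,56],"v":{"bo":94,"s":48,"vkh":97,"ykh":93}},"x":[38,65]}
After op 12 (replace /boc/enp 44): {"boc":{"ch":[7,43,93],"enp":44,"j":[80,56],"v":{"bo":94,"s":48,"vkh":97,"ykh":93}},"x":[38,65]}
After op 13 (remove /boc/ch/0): {"boc":{"ch":[43,93],"enp":44,"j":[80,56],"v":{"bo":94,"s":48,"vkh":97,"ykh":93}},"x":[38,65]}
Size at path /boc/ch: 2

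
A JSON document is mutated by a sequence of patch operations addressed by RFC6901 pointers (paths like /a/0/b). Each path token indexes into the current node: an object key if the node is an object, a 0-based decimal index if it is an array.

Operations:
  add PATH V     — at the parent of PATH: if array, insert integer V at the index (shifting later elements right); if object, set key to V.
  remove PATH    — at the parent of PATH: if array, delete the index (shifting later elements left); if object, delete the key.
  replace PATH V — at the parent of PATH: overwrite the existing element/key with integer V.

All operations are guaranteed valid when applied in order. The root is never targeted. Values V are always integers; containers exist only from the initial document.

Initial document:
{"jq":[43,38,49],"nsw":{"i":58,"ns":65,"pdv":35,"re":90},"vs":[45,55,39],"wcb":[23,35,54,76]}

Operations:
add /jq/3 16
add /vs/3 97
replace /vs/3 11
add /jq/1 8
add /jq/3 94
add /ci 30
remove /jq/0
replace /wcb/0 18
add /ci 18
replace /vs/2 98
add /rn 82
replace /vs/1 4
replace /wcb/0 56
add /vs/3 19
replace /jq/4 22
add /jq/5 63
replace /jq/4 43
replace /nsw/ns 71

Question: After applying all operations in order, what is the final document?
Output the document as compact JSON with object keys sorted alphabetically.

After op 1 (add /jq/3 16): {"jq":[43,38,49,16],"nsw":{"i":58,"ns":65,"pdv":35,"re":90},"vs":[45,55,39],"wcb":[23,35,54,76]}
After op 2 (add /vs/3 97): {"jq":[43,38,49,16],"nsw":{"i":58,"ns":65,"pdv":35,"re":90},"vs":[45,55,39,97],"wcb":[23,35,54,76]}
After op 3 (replace /vs/3 11): {"jq":[43,38,49,16],"nsw":{"i":58,"ns":65,"pdv":35,"re":90},"vs":[45,55,39,11],"wcb":[23,35,54,76]}
After op 4 (add /jq/1 8): {"jq":[43,8,38,49,16],"nsw":{"i":58,"ns":65,"pdv":35,"re":90},"vs":[45,55,39,11],"wcb":[23,35,54,76]}
After op 5 (add /jq/3 94): {"jq":[43,8,38,94,49,16],"nsw":{"i":58,"ns":65,"pdv":35,"re":90},"vs":[45,55,39,11],"wcb":[23,35,54,76]}
After op 6 (add /ci 30): {"ci":30,"jq":[43,8,38,94,49,16],"nsw":{"i":58,"ns":65,"pdv":35,"re":90},"vs":[45,55,39,11],"wcb":[23,35,54,76]}
After op 7 (remove /jq/0): {"ci":30,"jq":[8,38,94,49,16],"nsw":{"i":58,"ns":65,"pdv":35,"re":90},"vs":[45,55,39,11],"wcb":[23,35,54,76]}
After op 8 (replace /wcb/0 18): {"ci":30,"jq":[8,38,94,49,16],"nsw":{"i":58,"ns":65,"pdv":35,"re":90},"vs":[45,55,39,11],"wcb":[18,35,54,76]}
After op 9 (add /ci 18): {"ci":18,"jq":[8,38,94,49,16],"nsw":{"i":58,"ns":65,"pdv":35,"re":90},"vs":[45,55,39,11],"wcb":[18,35,54,76]}
After op 10 (replace /vs/2 98): {"ci":18,"jq":[8,38,94,49,16],"nsw":{"i":58,"ns":65,"pdv":35,"re":90},"vs":[45,55,98,11],"wcb":[18,35,54,76]}
After op 11 (add /rn 82): {"ci":18,"jq":[8,38,94,49,16],"nsw":{"i":58,"ns":65,"pdv":35,"re":90},"rn":82,"vs":[45,55,98,11],"wcb":[18,35,54,76]}
After op 12 (replace /vs/1 4): {"ci":18,"jq":[8,38,94,49,16],"nsw":{"i":58,"ns":65,"pdv":35,"re":90},"rn":82,"vs":[45,4,98,11],"wcb":[18,35,54,76]}
After op 13 (replace /wcb/0 56): {"ci":18,"jq":[8,38,94,49,16],"nsw":{"i":58,"ns":65,"pdv":35,"re":90},"rn":82,"vs":[45,4,98,11],"wcb":[56,35,54,76]}
After op 14 (add /vs/3 19): {"ci":18,"jq":[8,38,94,49,16],"nsw":{"i":58,"ns":65,"pdv":35,"re":90},"rn":82,"vs":[45,4,98,19,11],"wcb":[56,35,54,76]}
After op 15 (replace /jq/4 22): {"ci":18,"jq":[8,38,94,49,22],"nsw":{"i":58,"ns":65,"pdv":35,"re":90},"rn":82,"vs":[45,4,98,19,11],"wcb":[56,35,54,76]}
After op 16 (add /jq/5 63): {"ci":18,"jq":[8,38,94,49,22,63],"nsw":{"i":58,"ns":65,"pdv":35,"re":90},"rn":82,"vs":[45,4,98,19,11],"wcb":[56,35,54,76]}
After op 17 (replace /jq/4 43): {"ci":18,"jq":[8,38,94,49,43,63],"nsw":{"i":58,"ns":65,"pdv":35,"re":90},"rn":82,"vs":[45,4,98,19,11],"wcb":[56,35,54,76]}
After op 18 (replace /nsw/ns 71): {"ci":18,"jq":[8,38,94,49,43,63],"nsw":{"i":58,"ns":71,"pdv":35,"re":90},"rn":82,"vs":[45,4,98,19,11],"wcb":[56,35,54,76]}

Answer: {"ci":18,"jq":[8,38,94,49,43,63],"nsw":{"i":58,"ns":71,"pdv":35,"re":90},"rn":82,"vs":[45,4,98,19,11],"wcb":[56,35,54,76]}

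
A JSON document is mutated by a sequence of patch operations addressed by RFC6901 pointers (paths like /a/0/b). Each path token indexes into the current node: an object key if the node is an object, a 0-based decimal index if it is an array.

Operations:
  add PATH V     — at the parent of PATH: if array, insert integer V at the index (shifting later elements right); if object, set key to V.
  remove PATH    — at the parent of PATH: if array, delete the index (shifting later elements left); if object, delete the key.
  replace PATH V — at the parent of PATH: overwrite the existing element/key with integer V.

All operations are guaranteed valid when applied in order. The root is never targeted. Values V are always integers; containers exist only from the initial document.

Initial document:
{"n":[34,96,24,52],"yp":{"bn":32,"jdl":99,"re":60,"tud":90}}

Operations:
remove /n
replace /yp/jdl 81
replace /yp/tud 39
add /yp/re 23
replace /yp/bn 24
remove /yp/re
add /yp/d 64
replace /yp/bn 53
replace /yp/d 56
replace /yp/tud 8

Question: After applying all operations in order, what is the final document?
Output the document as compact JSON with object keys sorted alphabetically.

Answer: {"yp":{"bn":53,"d":56,"jdl":81,"tud":8}}

Derivation:
After op 1 (remove /n): {"yp":{"bn":32,"jdl":99,"re":60,"tud":90}}
After op 2 (replace /yp/jdl 81): {"yp":{"bn":32,"jdl":81,"re":60,"tud":90}}
After op 3 (replace /yp/tud 39): {"yp":{"bn":32,"jdl":81,"re":60,"tud":39}}
After op 4 (add /yp/re 23): {"yp":{"bn":32,"jdl":81,"re":23,"tud":39}}
After op 5 (replace /yp/bn 24): {"yp":{"bn":24,"jdl":81,"re":23,"tud":39}}
After op 6 (remove /yp/re): {"yp":{"bn":24,"jdl":81,"tud":39}}
After op 7 (add /yp/d 64): {"yp":{"bn":24,"d":64,"jdl":81,"tud":39}}
After op 8 (replace /yp/bn 53): {"yp":{"bn":53,"d":64,"jdl":81,"tud":39}}
After op 9 (replace /yp/d 56): {"yp":{"bn":53,"d":56,"jdl":81,"tud":39}}
After op 10 (replace /yp/tud 8): {"yp":{"bn":53,"d":56,"jdl":81,"tud":8}}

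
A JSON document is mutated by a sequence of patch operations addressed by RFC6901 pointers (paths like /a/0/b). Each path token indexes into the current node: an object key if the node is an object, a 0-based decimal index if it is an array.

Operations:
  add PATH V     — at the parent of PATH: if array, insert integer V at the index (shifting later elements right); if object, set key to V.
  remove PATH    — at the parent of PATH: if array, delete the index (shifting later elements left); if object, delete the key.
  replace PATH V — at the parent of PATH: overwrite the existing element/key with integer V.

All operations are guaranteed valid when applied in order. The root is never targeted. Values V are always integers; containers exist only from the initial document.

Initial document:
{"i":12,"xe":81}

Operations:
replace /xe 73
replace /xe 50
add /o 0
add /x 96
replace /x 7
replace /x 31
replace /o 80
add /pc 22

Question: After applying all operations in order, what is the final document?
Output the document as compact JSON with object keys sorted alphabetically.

Answer: {"i":12,"o":80,"pc":22,"x":31,"xe":50}

Derivation:
After op 1 (replace /xe 73): {"i":12,"xe":73}
After op 2 (replace /xe 50): {"i":12,"xe":50}
After op 3 (add /o 0): {"i":12,"o":0,"xe":50}
After op 4 (add /x 96): {"i":12,"o":0,"x":96,"xe":50}
After op 5 (replace /x 7): {"i":12,"o":0,"x":7,"xe":50}
After op 6 (replace /x 31): {"i":12,"o":0,"x":31,"xe":50}
After op 7 (replace /o 80): {"i":12,"o":80,"x":31,"xe":50}
After op 8 (add /pc 22): {"i":12,"o":80,"pc":22,"x":31,"xe":50}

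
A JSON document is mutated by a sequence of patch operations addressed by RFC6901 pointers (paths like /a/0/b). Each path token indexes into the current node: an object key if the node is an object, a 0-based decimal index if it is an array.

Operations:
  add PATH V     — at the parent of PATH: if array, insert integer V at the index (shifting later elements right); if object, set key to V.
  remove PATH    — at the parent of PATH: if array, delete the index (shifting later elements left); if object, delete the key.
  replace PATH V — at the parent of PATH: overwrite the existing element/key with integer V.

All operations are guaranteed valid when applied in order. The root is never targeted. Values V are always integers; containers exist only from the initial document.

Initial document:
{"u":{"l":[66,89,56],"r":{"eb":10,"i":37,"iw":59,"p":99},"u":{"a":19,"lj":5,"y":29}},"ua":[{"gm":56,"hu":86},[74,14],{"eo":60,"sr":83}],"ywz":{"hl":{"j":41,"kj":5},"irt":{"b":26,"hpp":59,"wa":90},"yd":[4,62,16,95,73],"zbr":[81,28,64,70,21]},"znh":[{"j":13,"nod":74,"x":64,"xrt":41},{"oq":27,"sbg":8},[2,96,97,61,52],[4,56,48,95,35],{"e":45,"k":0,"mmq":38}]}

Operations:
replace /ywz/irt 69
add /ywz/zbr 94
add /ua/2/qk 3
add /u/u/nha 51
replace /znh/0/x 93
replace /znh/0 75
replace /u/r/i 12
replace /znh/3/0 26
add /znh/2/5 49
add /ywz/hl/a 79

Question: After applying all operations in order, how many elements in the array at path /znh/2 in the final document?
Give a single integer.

Answer: 6

Derivation:
After op 1 (replace /ywz/irt 69): {"u":{"l":[66,89,56],"r":{"eb":10,"i":37,"iw":59,"p":99},"u":{"a":19,"lj":5,"y":29}},"ua":[{"gm":56,"hu":86},[74,14],{"eo":60,"sr":83}],"ywz":{"hl":{"j":41,"kj":5},"irt":69,"yd":[4,62,16,95,73],"zbr":[81,28,64,70,21]},"znh":[{"j":13,"nod":74,"x":64,"xrt":41},{"oq":27,"sbg":8},[2,96,97,61,52],[4,56,48,95,35],{"e":45,"k":0,"mmq":38}]}
After op 2 (add /ywz/zbr 94): {"u":{"l":[66,89,56],"r":{"eb":10,"i":37,"iw":59,"p":99},"u":{"a":19,"lj":5,"y":29}},"ua":[{"gm":56,"hu":86},[74,14],{"eo":60,"sr":83}],"ywz":{"hl":{"j":41,"kj":5},"irt":69,"yd":[4,62,16,95,73],"zbr":94},"znh":[{"j":13,"nod":74,"x":64,"xrt":41},{"oq":27,"sbg":8},[2,96,97,61,52],[4,56,48,95,35],{"e":45,"k":0,"mmq":38}]}
After op 3 (add /ua/2/qk 3): {"u":{"l":[66,89,56],"r":{"eb":10,"i":37,"iw":59,"p":99},"u":{"a":19,"lj":5,"y":29}},"ua":[{"gm":56,"hu":86},[74,14],{"eo":60,"qk":3,"sr":83}],"ywz":{"hl":{"j":41,"kj":5},"irt":69,"yd":[4,62,16,95,73],"zbr":94},"znh":[{"j":13,"nod":74,"x":64,"xrt":41},{"oq":27,"sbg":8},[2,96,97,61,52],[4,56,48,95,35],{"e":45,"k":0,"mmq":38}]}
After op 4 (add /u/u/nha 51): {"u":{"l":[66,89,56],"r":{"eb":10,"i":37,"iw":59,"p":99},"u":{"a":19,"lj":5,"nha":51,"y":29}},"ua":[{"gm":56,"hu":86},[74,14],{"eo":60,"qk":3,"sr":83}],"ywz":{"hl":{"j":41,"kj":5},"irt":69,"yd":[4,62,16,95,73],"zbr":94},"znh":[{"j":13,"nod":74,"x":64,"xrt":41},{"oq":27,"sbg":8},[2,96,97,61,52],[4,56,48,95,35],{"e":45,"k":0,"mmq":38}]}
After op 5 (replace /znh/0/x 93): {"u":{"l":[66,89,56],"r":{"eb":10,"i":37,"iw":59,"p":99},"u":{"a":19,"lj":5,"nha":51,"y":29}},"ua":[{"gm":56,"hu":86},[74,14],{"eo":60,"qk":3,"sr":83}],"ywz":{"hl":{"j":41,"kj":5},"irt":69,"yd":[4,62,16,95,73],"zbr":94},"znh":[{"j":13,"nod":74,"x":93,"xrt":41},{"oq":27,"sbg":8},[2,96,97,61,52],[4,56,48,95,35],{"e":45,"k":0,"mmq":38}]}
After op 6 (replace /znh/0 75): {"u":{"l":[66,89,56],"r":{"eb":10,"i":37,"iw":59,"p":99},"u":{"a":19,"lj":5,"nha":51,"y":29}},"ua":[{"gm":56,"hu":86},[74,14],{"eo":60,"qk":3,"sr":83}],"ywz":{"hl":{"j":41,"kj":5},"irt":69,"yd":[4,62,16,95,73],"zbr":94},"znh":[75,{"oq":27,"sbg":8},[2,96,97,61,52],[4,56,48,95,35],{"e":45,"k":0,"mmq":38}]}
After op 7 (replace /u/r/i 12): {"u":{"l":[66,89,56],"r":{"eb":10,"i":12,"iw":59,"p":99},"u":{"a":19,"lj":5,"nha":51,"y":29}},"ua":[{"gm":56,"hu":86},[74,14],{"eo":60,"qk":3,"sr":83}],"ywz":{"hl":{"j":41,"kj":5},"irt":69,"yd":[4,62,16,95,73],"zbr":94},"znh":[75,{"oq":27,"sbg":8},[2,96,97,61,52],[4,56,48,95,35],{"e":45,"k":0,"mmq":38}]}
After op 8 (replace /znh/3/0 26): {"u":{"l":[66,89,56],"r":{"eb":10,"i":12,"iw":59,"p":99},"u":{"a":19,"lj":5,"nha":51,"y":29}},"ua":[{"gm":56,"hu":86},[74,14],{"eo":60,"qk":3,"sr":83}],"ywz":{"hl":{"j":41,"kj":5},"irt":69,"yd":[4,62,16,95,73],"zbr":94},"znh":[75,{"oq":27,"sbg":8},[2,96,97,61,52],[26,56,48,95,35],{"e":45,"k":0,"mmq":38}]}
After op 9 (add /znh/2/5 49): {"u":{"l":[66,89,56],"r":{"eb":10,"i":12,"iw":59,"p":99},"u":{"a":19,"lj":5,"nha":51,"y":29}},"ua":[{"gm":56,"hu":86},[74,14],{"eo":60,"qk":3,"sr":83}],"ywz":{"hl":{"j":41,"kj":5},"irt":69,"yd":[4,62,16,95,73],"zbr":94},"znh":[75,{"oq":27,"sbg":8},[2,96,97,61,52,49],[26,56,48,95,35],{"e":45,"k":0,"mmq":38}]}
After op 10 (add /ywz/hl/a 79): {"u":{"l":[66,89,56],"r":{"eb":10,"i":12,"iw":59,"p":99},"u":{"a":19,"lj":5,"nha":51,"y":29}},"ua":[{"gm":56,"hu":86},[74,14],{"eo":60,"qk":3,"sr":83}],"ywz":{"hl":{"a":79,"j":41,"kj":5},"irt":69,"yd":[4,62,16,95,73],"zbr":94},"znh":[75,{"oq":27,"sbg":8},[2,96,97,61,52,49],[26,56,48,95,35],{"e":45,"k":0,"mmq":38}]}
Size at path /znh/2: 6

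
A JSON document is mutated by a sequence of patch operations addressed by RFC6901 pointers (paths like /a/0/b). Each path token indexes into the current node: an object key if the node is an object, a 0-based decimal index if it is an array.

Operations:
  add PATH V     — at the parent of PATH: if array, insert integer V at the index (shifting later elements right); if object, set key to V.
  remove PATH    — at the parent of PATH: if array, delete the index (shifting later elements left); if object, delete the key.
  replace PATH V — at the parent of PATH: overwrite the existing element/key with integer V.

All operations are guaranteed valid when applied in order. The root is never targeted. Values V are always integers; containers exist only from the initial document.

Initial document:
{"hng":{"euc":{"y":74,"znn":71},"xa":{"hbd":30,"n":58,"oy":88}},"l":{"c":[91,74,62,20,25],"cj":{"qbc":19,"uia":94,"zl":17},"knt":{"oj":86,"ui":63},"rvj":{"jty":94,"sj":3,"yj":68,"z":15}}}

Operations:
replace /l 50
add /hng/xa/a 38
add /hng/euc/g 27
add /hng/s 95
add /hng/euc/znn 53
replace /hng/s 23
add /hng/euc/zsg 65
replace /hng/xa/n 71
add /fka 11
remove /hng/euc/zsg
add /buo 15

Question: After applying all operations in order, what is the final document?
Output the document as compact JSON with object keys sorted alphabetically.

After op 1 (replace /l 50): {"hng":{"euc":{"y":74,"znn":71},"xa":{"hbd":30,"n":58,"oy":88}},"l":50}
After op 2 (add /hng/xa/a 38): {"hng":{"euc":{"y":74,"znn":71},"xa":{"a":38,"hbd":30,"n":58,"oy":88}},"l":50}
After op 3 (add /hng/euc/g 27): {"hng":{"euc":{"g":27,"y":74,"znn":71},"xa":{"a":38,"hbd":30,"n":58,"oy":88}},"l":50}
After op 4 (add /hng/s 95): {"hng":{"euc":{"g":27,"y":74,"znn":71},"s":95,"xa":{"a":38,"hbd":30,"n":58,"oy":88}},"l":50}
After op 5 (add /hng/euc/znn 53): {"hng":{"euc":{"g":27,"y":74,"znn":53},"s":95,"xa":{"a":38,"hbd":30,"n":58,"oy":88}},"l":50}
After op 6 (replace /hng/s 23): {"hng":{"euc":{"g":27,"y":74,"znn":53},"s":23,"xa":{"a":38,"hbd":30,"n":58,"oy":88}},"l":50}
After op 7 (add /hng/euc/zsg 65): {"hng":{"euc":{"g":27,"y":74,"znn":53,"zsg":65},"s":23,"xa":{"a":38,"hbd":30,"n":58,"oy":88}},"l":50}
After op 8 (replace /hng/xa/n 71): {"hng":{"euc":{"g":27,"y":74,"znn":53,"zsg":65},"s":23,"xa":{"a":38,"hbd":30,"n":71,"oy":88}},"l":50}
After op 9 (add /fka 11): {"fka":11,"hng":{"euc":{"g":27,"y":74,"znn":53,"zsg":65},"s":23,"xa":{"a":38,"hbd":30,"n":71,"oy":88}},"l":50}
After op 10 (remove /hng/euc/zsg): {"fka":11,"hng":{"euc":{"g":27,"y":74,"znn":53},"s":23,"xa":{"a":38,"hbd":30,"n":71,"oy":88}},"l":50}
After op 11 (add /buo 15): {"buo":15,"fka":11,"hng":{"euc":{"g":27,"y":74,"znn":53},"s":23,"xa":{"a":38,"hbd":30,"n":71,"oy":88}},"l":50}

Answer: {"buo":15,"fka":11,"hng":{"euc":{"g":27,"y":74,"znn":53},"s":23,"xa":{"a":38,"hbd":30,"n":71,"oy":88}},"l":50}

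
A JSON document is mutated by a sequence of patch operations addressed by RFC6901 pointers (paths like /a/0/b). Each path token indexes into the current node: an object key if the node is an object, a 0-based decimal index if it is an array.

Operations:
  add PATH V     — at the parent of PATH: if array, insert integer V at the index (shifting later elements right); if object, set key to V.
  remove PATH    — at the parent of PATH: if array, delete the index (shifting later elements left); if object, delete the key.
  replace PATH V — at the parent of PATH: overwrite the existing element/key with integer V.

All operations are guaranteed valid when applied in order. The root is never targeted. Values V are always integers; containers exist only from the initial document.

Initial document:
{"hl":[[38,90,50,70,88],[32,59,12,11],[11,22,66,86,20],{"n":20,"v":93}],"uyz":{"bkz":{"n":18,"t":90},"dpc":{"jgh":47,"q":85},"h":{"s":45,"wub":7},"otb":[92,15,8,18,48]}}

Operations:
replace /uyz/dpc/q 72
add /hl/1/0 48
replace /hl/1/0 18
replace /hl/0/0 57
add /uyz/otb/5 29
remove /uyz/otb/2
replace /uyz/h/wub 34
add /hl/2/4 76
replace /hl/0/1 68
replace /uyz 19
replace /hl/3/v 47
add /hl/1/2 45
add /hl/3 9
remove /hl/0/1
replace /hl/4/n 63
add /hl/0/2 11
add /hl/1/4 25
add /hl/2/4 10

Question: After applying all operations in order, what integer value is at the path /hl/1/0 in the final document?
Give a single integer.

After op 1 (replace /uyz/dpc/q 72): {"hl":[[38,90,50,70,88],[32,59,12,11],[11,22,66,86,20],{"n":20,"v":93}],"uyz":{"bkz":{"n":18,"t":90},"dpc":{"jgh":47,"q":72},"h":{"s":45,"wub":7},"otb":[92,15,8,18,48]}}
After op 2 (add /hl/1/0 48): {"hl":[[38,90,50,70,88],[48,32,59,12,11],[11,22,66,86,20],{"n":20,"v":93}],"uyz":{"bkz":{"n":18,"t":90},"dpc":{"jgh":47,"q":72},"h":{"s":45,"wub":7},"otb":[92,15,8,18,48]}}
After op 3 (replace /hl/1/0 18): {"hl":[[38,90,50,70,88],[18,32,59,12,11],[11,22,66,86,20],{"n":20,"v":93}],"uyz":{"bkz":{"n":18,"t":90},"dpc":{"jgh":47,"q":72},"h":{"s":45,"wub":7},"otb":[92,15,8,18,48]}}
After op 4 (replace /hl/0/0 57): {"hl":[[57,90,50,70,88],[18,32,59,12,11],[11,22,66,86,20],{"n":20,"v":93}],"uyz":{"bkz":{"n":18,"t":90},"dpc":{"jgh":47,"q":72},"h":{"s":45,"wub":7},"otb":[92,15,8,18,48]}}
After op 5 (add /uyz/otb/5 29): {"hl":[[57,90,50,70,88],[18,32,59,12,11],[11,22,66,86,20],{"n":20,"v":93}],"uyz":{"bkz":{"n":18,"t":90},"dpc":{"jgh":47,"q":72},"h":{"s":45,"wub":7},"otb":[92,15,8,18,48,29]}}
After op 6 (remove /uyz/otb/2): {"hl":[[57,90,50,70,88],[18,32,59,12,11],[11,22,66,86,20],{"n":20,"v":93}],"uyz":{"bkz":{"n":18,"t":90},"dpc":{"jgh":47,"q":72},"h":{"s":45,"wub":7},"otb":[92,15,18,48,29]}}
After op 7 (replace /uyz/h/wub 34): {"hl":[[57,90,50,70,88],[18,32,59,12,11],[11,22,66,86,20],{"n":20,"v":93}],"uyz":{"bkz":{"n":18,"t":90},"dpc":{"jgh":47,"q":72},"h":{"s":45,"wub":34},"otb":[92,15,18,48,29]}}
After op 8 (add /hl/2/4 76): {"hl":[[57,90,50,70,88],[18,32,59,12,11],[11,22,66,86,76,20],{"n":20,"v":93}],"uyz":{"bkz":{"n":18,"t":90},"dpc":{"jgh":47,"q":72},"h":{"s":45,"wub":34},"otb":[92,15,18,48,29]}}
After op 9 (replace /hl/0/1 68): {"hl":[[57,68,50,70,88],[18,32,59,12,11],[11,22,66,86,76,20],{"n":20,"v":93}],"uyz":{"bkz":{"n":18,"t":90},"dpc":{"jgh":47,"q":72},"h":{"s":45,"wub":34},"otb":[92,15,18,48,29]}}
After op 10 (replace /uyz 19): {"hl":[[57,68,50,70,88],[18,32,59,12,11],[11,22,66,86,76,20],{"n":20,"v":93}],"uyz":19}
After op 11 (replace /hl/3/v 47): {"hl":[[57,68,50,70,88],[18,32,59,12,11],[11,22,66,86,76,20],{"n":20,"v":47}],"uyz":19}
After op 12 (add /hl/1/2 45): {"hl":[[57,68,50,70,88],[18,32,45,59,12,11],[11,22,66,86,76,20],{"n":20,"v":47}],"uyz":19}
After op 13 (add /hl/3 9): {"hl":[[57,68,50,70,88],[18,32,45,59,12,11],[11,22,66,86,76,20],9,{"n":20,"v":47}],"uyz":19}
After op 14 (remove /hl/0/1): {"hl":[[57,50,70,88],[18,32,45,59,12,11],[11,22,66,86,76,20],9,{"n":20,"v":47}],"uyz":19}
After op 15 (replace /hl/4/n 63): {"hl":[[57,50,70,88],[18,32,45,59,12,11],[11,22,66,86,76,20],9,{"n":63,"v":47}],"uyz":19}
After op 16 (add /hl/0/2 11): {"hl":[[57,50,11,70,88],[18,32,45,59,12,11],[11,22,66,86,76,20],9,{"n":63,"v":47}],"uyz":19}
After op 17 (add /hl/1/4 25): {"hl":[[57,50,11,70,88],[18,32,45,59,25,12,11],[11,22,66,86,76,20],9,{"n":63,"v":47}],"uyz":19}
After op 18 (add /hl/2/4 10): {"hl":[[57,50,11,70,88],[18,32,45,59,25,12,11],[11,22,66,86,10,76,20],9,{"n":63,"v":47}],"uyz":19}
Value at /hl/1/0: 18

Answer: 18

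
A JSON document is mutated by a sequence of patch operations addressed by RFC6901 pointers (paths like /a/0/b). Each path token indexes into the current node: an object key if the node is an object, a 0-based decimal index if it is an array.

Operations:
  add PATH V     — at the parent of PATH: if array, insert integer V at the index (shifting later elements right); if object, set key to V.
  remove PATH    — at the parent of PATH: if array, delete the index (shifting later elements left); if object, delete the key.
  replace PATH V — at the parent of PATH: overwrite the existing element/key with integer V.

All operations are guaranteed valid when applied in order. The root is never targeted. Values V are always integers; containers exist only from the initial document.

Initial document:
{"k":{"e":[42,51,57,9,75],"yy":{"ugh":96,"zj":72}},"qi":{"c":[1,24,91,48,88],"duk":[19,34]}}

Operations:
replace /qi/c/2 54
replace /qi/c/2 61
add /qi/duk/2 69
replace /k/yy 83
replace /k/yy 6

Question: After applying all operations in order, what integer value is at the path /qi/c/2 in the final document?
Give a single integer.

Answer: 61

Derivation:
After op 1 (replace /qi/c/2 54): {"k":{"e":[42,51,57,9,75],"yy":{"ugh":96,"zj":72}},"qi":{"c":[1,24,54,48,88],"duk":[19,34]}}
After op 2 (replace /qi/c/2 61): {"k":{"e":[42,51,57,9,75],"yy":{"ugh":96,"zj":72}},"qi":{"c":[1,24,61,48,88],"duk":[19,34]}}
After op 3 (add /qi/duk/2 69): {"k":{"e":[42,51,57,9,75],"yy":{"ugh":96,"zj":72}},"qi":{"c":[1,24,61,48,88],"duk":[19,34,69]}}
After op 4 (replace /k/yy 83): {"k":{"e":[42,51,57,9,75],"yy":83},"qi":{"c":[1,24,61,48,88],"duk":[19,34,69]}}
After op 5 (replace /k/yy 6): {"k":{"e":[42,51,57,9,75],"yy":6},"qi":{"c":[1,24,61,48,88],"duk":[19,34,69]}}
Value at /qi/c/2: 61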